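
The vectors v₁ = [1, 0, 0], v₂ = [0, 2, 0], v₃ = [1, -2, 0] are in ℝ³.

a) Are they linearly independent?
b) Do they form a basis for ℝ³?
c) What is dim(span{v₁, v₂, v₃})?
Not independent, not a basis, dim(span) = 2

Check whether v₃ can be written as a linear combination of v₁ and v₂.
v₃ = (1)·v₁ + (-1)·v₂ = [1, -2, 0], so the three vectors are linearly dependent.
Thus they do not form a basis for ℝ³, and dim(span{v₁, v₂, v₃}) = 2 (spanned by v₁ and v₂).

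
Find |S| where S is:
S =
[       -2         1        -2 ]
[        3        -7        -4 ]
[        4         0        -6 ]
det(S) = -138

Expand along row 0 (cofactor expansion): det(S) = a*(e*i - f*h) - b*(d*i - f*g) + c*(d*h - e*g), where the 3×3 is [[a, b, c], [d, e, f], [g, h, i]].
Minor M_00 = (-7)*(-6) - (-4)*(0) = 42 - 0 = 42.
Minor M_01 = (3)*(-6) - (-4)*(4) = -18 + 16 = -2.
Minor M_02 = (3)*(0) - (-7)*(4) = 0 + 28 = 28.
det(S) = (-2)*(42) - (1)*(-2) + (-2)*(28) = -84 + 2 - 56 = -138.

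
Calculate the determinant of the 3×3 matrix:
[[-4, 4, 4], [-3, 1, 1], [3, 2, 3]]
8

Expansion along first row:
det = -4·det([[1,1],[2,3]]) - 4·det([[-3,1],[3,3]]) + 4·det([[-3,1],[3,2]])
    = -4·(1·3 - 1·2) - 4·(-3·3 - 1·3) + 4·(-3·2 - 1·3)
    = -4·1 - 4·-12 + 4·-9
    = -4 + 48 + -36 = 8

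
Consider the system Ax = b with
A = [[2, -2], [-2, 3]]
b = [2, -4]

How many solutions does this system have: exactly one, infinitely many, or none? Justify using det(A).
Exactly one solution

Compute det(A) = (2)*(3) - (-2)*(-2) = 2.
Because det(A) ≠ 0, A is invertible and Ax = b has a unique solution for every b (here x = A⁻¹ b).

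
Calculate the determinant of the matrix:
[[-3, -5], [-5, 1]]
-28

For a 2×2 matrix [[a, b], [c, d]], det = ad - bc
det = (-3)(1) - (-5)(-5) = -3 - 25 = -28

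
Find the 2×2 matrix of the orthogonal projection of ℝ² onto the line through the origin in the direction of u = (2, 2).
[[1/2, 1/2], [1/2, 1/2]]

The orthogonal projection onto the line spanned by a nonzero vector u = (a, b) has matrix P = (u uᵀ) / (uᵀ u) = (1/(a² + b²)) · [[a², ab], [ab, b²]].
Here u = (2, 2), so a² + b² = 4 + 4 = 8.
P = (1/8) · [[4, 4], [4, 4]] = [[1/2, 1/2], [1/2, 1/2]].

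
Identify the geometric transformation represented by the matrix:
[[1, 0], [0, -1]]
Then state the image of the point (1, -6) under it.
reflection across the x-axis; image of (1, -6) is (1, 6)

This is a symmetric orthogonal matrix with determinant -1, which characterizes a reflection in ℝ².
The matrix [[1, 0], [0, -1]] represents: reflection across the x-axis.
Applying it to (1, -6): [1·1 + 0·-6, 0·1 + -1·-6] = (1, 6).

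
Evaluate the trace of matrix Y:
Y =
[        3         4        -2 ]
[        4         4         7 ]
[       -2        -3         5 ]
tr(Y) = 3 + 4 + 5 = 12

The trace of a square matrix is the sum of its diagonal entries.
Diagonal entries of Y: Y[0][0] = 3, Y[1][1] = 4, Y[2][2] = 5.
tr(Y) = 3 + 4 + 5 = 12.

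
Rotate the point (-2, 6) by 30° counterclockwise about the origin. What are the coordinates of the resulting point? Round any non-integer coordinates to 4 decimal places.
(-4.7321, 4.1962)

Rotation matrix R(θ) = [[cos θ, -sin θ], [sin θ, cos θ]]; for θ = 30°:
R = [[√3/2, -1/2], [1/2, √3/2]]
Result: R × [-2, 6]ᵀ = [√3/2·-2 + (-1/2)·6, 1/2·-2 + (√3/2)·6]ᵀ = (-4.7321, 4.1962)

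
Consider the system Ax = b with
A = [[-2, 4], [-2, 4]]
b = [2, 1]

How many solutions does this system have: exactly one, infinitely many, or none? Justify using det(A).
No solution

det(A) = (-2)*(4) - (4)*(-2) = 0, so A is singular.
The column space of A is span(column 1) = span([-2, -2]).
b = [2, 1] is not a scalar multiple of column 1, so b ∉ column space and the system is inconsistent — no solution.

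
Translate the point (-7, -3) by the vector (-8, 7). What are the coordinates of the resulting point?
(-15, 4)

Translation by (-8, 7):
x' = -7 + -8 = -15
y' = -3 + 7 = 4
Homogeneous matrix: [[1, 0, -8], [0, 1, 7], [0, 0, 1]]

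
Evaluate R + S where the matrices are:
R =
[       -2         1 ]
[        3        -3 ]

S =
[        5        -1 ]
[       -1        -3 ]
R + S =
[        3         0 ]
[        2        -6 ]

Matrix addition is elementwise: (R+S)[i][j] = R[i][j] + S[i][j].
  (R+S)[0][0] = (-2) + (5) = 3
  (R+S)[0][1] = (1) + (-1) = 0
  (R+S)[1][0] = (3) + (-1) = 2
  (R+S)[1][1] = (-3) + (-3) = -6
R + S =
[        3         0 ]
[        2        -6 ]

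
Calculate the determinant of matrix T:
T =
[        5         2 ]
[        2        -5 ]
det(T) = -29

For a 2×2 matrix [[a, b], [c, d]], det = a*d - b*c.
det(T) = (5)*(-5) - (2)*(2) = -25 - 4 = -29.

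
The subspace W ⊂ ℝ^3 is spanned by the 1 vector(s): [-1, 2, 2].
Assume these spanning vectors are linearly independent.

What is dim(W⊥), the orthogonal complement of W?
dim(W⊥) = 2

For any subspace W of ℝ^n, dim(W) + dim(W⊥) = n (the whole-space dimension).
Here the given 1 vectors are linearly independent, so dim(W) = 1.
Thus dim(W⊥) = n - dim(W) = 3 - 1 = 2.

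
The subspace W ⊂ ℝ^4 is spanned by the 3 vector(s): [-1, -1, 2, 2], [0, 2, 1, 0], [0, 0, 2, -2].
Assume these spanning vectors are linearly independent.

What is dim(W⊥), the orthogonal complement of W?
dim(W⊥) = 1

For any subspace W of ℝ^n, dim(W) + dim(W⊥) = n (the whole-space dimension).
Here the given 3 vectors are linearly independent, so dim(W) = 3.
Thus dim(W⊥) = n - dim(W) = 4 - 3 = 1.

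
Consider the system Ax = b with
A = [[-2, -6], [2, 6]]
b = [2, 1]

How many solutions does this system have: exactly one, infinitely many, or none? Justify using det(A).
No solution

det(A) = (-2)*(6) - (-6)*(2) = 0, so A is singular.
The column space of A is span(column 1) = span([-2, 2]).
b = [2, 1] is not a scalar multiple of column 1, so b ∉ column space and the system is inconsistent — no solution.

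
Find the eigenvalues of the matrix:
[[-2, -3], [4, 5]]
λ = 1 and λ = 2

Characteristic equation: det(A - λI) = 0
λ² - (trace)λ + (det) = 0
λ² - (3)λ + (2) = 0
λ² - 3λ + 2 = 0
Solving: λ = 1, 2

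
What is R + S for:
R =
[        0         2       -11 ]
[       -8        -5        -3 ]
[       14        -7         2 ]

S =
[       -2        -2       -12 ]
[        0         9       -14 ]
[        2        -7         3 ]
R + S =
[       -2         0       -23 ]
[       -8         4       -17 ]
[       16       -14         5 ]

Matrix addition is elementwise: (R+S)[i][j] = R[i][j] + S[i][j].
  (R+S)[0][0] = (0) + (-2) = -2
  (R+S)[0][1] = (2) + (-2) = 0
  (R+S)[0][2] = (-11) + (-12) = -23
  (R+S)[1][0] = (-8) + (0) = -8
  (R+S)[1][1] = (-5) + (9) = 4
  (R+S)[1][2] = (-3) + (-14) = -17
  (R+S)[2][0] = (14) + (2) = 16
  (R+S)[2][1] = (-7) + (-7) = -14
  (R+S)[2][2] = (2) + (3) = 5
R + S =
[       -2         0       -23 ]
[       -8         4       -17 ]
[       16       -14         5 ]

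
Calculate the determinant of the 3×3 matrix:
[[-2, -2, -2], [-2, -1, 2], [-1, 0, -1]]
8

Expansion along first row:
det = -2·det([[-1,2],[0,-1]]) - -2·det([[-2,2],[-1,-1]]) + -2·det([[-2,-1],[-1,0]])
    = -2·(-1·-1 - 2·0) - -2·(-2·-1 - 2·-1) + -2·(-2·0 - -1·-1)
    = -2·1 - -2·4 + -2·-1
    = -2 + 8 + 2 = 8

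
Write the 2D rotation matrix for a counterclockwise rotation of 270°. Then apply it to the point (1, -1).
R = [[0, 1], [-1, 0]]; R·(1, -1) = (-1, -1)

Rotation matrix formula: R(θ) = [[cos θ, -sin θ], [sin θ, cos θ]]
For θ = 270°:
cos(270°) = 0
sin(270°) = -1
R = [[0, 1], [-1, 0]]
Apply to (1, -1): [0·1 + (1)·-1, -1·1 + 0·-1] = (-1, -1)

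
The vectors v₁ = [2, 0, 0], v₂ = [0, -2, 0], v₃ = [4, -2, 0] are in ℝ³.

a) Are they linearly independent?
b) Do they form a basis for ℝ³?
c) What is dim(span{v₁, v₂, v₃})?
Not independent, not a basis, dim(span) = 2

Check whether v₃ can be written as a linear combination of v₁ and v₂.
v₃ = (2)·v₁ + (1)·v₂ = [4, -2, 0], so the three vectors are linearly dependent.
Thus they do not form a basis for ℝ³, and dim(span{v₁, v₂, v₃}) = 2 (spanned by v₁ and v₂).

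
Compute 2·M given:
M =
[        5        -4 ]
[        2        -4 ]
2M =
[       10        -8 ]
[        4        -8 ]

Scalar multiplication is elementwise: (2M)[i][j] = 2 * M[i][j].
  (2M)[0][0] = 2 * (5) = 10
  (2M)[0][1] = 2 * (-4) = -8
  (2M)[1][0] = 2 * (2) = 4
  (2M)[1][1] = 2 * (-4) = -8
2M =
[       10        -8 ]
[        4        -8 ]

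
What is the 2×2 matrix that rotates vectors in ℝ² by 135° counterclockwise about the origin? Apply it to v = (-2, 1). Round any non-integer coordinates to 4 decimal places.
R = [[-√2/2, -√2/2], [√2/2, -√2/2]]; R·v = (0.7071, -2.1213)

A counterclockwise rotation by angle θ in ℝ² has matrix R(θ) = [[cos θ, -sin θ], [sin θ, cos θ]].
For θ = 135°: cos θ = -√2/2, sin θ = √2/2.
R(135°) = [[-√2/2, -√2/2], [√2/2, -√2/2]].
R·v = [-√2/2·-2 + (-√2/2)·1, √2/2·-2 + -√2/2·1] = (0.7071, -2.1213).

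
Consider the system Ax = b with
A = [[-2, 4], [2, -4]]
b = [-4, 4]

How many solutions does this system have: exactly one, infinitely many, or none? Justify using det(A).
Infinitely many solutions

det(A) = (-2)*(-4) - (4)*(2) = 0, so A is singular (column 2 is -2 times column 1).
b = [-4, 4] = 2 * column 1 of A, so b lies in the column space of A.
A singular matrix whose right-hand side is in its column space gives a 1-parameter family of solutions — infinitely many.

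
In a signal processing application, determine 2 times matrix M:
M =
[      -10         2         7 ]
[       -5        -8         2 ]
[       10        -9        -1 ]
2M =
[      -20         4        14 ]
[      -10       -16         4 ]
[       20       -18        -2 ]

Scalar multiplication is elementwise: (2M)[i][j] = 2 * M[i][j].
  (2M)[0][0] = 2 * (-10) = -20
  (2M)[0][1] = 2 * (2) = 4
  (2M)[0][2] = 2 * (7) = 14
  (2M)[1][0] = 2 * (-5) = -10
  (2M)[1][1] = 2 * (-8) = -16
  (2M)[1][2] = 2 * (2) = 4
  (2M)[2][0] = 2 * (10) = 20
  (2M)[2][1] = 2 * (-9) = -18
  (2M)[2][2] = 2 * (-1) = -2
2M =
[      -20         4        14 ]
[      -10       -16         4 ]
[       20       -18        -2 ]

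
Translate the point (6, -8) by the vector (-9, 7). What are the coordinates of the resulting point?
(-3, -1)

Translation by (-9, 7):
x' = 6 + -9 = -3
y' = -8 + 7 = -1
Homogeneous matrix: [[1, 0, -9], [0, 1, 7], [0, 0, 1]]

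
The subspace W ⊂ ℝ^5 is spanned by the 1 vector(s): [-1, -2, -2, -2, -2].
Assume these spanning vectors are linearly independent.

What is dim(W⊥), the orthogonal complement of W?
dim(W⊥) = 4

For any subspace W of ℝ^n, dim(W) + dim(W⊥) = n (the whole-space dimension).
Here the given 1 vectors are linearly independent, so dim(W) = 1.
Thus dim(W⊥) = n - dim(W) = 5 - 1 = 4.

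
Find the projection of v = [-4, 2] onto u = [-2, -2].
[-1, -1]

The projection of v onto u is proj_u(v) = ((v·u) / (u·u)) · u.
v·u = (-4)*(-2) + (2)*(-2) = 4.
u·u = (-2)*(-2) + (-2)*(-2) = 8.
coefficient = 4 / 8 = 1/2.
proj_u(v) = 1/2 · [-2, -2] = [-1, -1].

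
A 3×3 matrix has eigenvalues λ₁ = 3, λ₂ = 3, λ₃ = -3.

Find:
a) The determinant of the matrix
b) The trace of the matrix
det = -27, trace = 3

Two standard eigenvalue identities:
- det(A) equals the product of the eigenvalues (counted with multiplicity).
- trace(A) equals the sum of the eigenvalues.
det(A) = (3)*(3)*(-3) = -27.
trace(A) = 3 + 3 - 3 = 3.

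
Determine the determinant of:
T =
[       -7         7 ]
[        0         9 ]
det(T) = -63

For a 2×2 matrix [[a, b], [c, d]], det = a*d - b*c.
det(T) = (-7)*(9) - (7)*(0) = -63 - 0 = -63.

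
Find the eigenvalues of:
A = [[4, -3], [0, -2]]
λ = -2, 4

Solve det(A - λI) = 0. For a 2×2 matrix this is λ² - (trace)λ + det = 0.
trace(A) = 4 - 2 = 2.
det(A) = (4)*(-2) - (-3)*(0) = -8 - 0 = -8.
Characteristic equation: λ² - (2)λ + (-8) = 0.
Discriminant: (2)² - 4*(-8) = 4 + 32 = 36.
Roots: λ = (2 ± √36) / 2 = -2, 4.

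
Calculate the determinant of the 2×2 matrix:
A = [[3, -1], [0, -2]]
-6

For A = [[a, b], [c, d]], det(A) = a*d - b*c.
det(A) = (3)*(-2) - (-1)*(0) = -6 - 0 = -6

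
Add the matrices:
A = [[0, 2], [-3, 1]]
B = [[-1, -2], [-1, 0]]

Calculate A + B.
[[-1, 0], [-4, 1]]

Add corresponding elements:
(0)+(-1)=-1
(2)+(-2)=0
(-3)+(-1)=-4
(1)+(0)=1
A + B = [[-1, 0], [-4, 1]]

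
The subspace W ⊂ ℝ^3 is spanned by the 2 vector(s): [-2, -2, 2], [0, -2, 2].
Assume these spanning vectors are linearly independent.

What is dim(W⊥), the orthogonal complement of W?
dim(W⊥) = 1

For any subspace W of ℝ^n, dim(W) + dim(W⊥) = n (the whole-space dimension).
Here the given 2 vectors are linearly independent, so dim(W) = 2.
Thus dim(W⊥) = n - dim(W) = 3 - 2 = 1.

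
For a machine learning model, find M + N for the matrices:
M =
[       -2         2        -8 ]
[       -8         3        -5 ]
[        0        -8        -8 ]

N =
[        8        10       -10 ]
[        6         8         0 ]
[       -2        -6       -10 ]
M + N =
[        6        12       -18 ]
[       -2        11        -5 ]
[       -2       -14       -18 ]

Matrix addition is elementwise: (M+N)[i][j] = M[i][j] + N[i][j].
  (M+N)[0][0] = (-2) + (8) = 6
  (M+N)[0][1] = (2) + (10) = 12
  (M+N)[0][2] = (-8) + (-10) = -18
  (M+N)[1][0] = (-8) + (6) = -2
  (M+N)[1][1] = (3) + (8) = 11
  (M+N)[1][2] = (-5) + (0) = -5
  (M+N)[2][0] = (0) + (-2) = -2
  (M+N)[2][1] = (-8) + (-6) = -14
  (M+N)[2][2] = (-8) + (-10) = -18
M + N =
[        6        12       -18 ]
[       -2        11        -5 ]
[       -2       -14       -18 ]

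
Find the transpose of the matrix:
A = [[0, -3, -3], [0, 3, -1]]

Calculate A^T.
[[0, 0], [-3, 3], [-3, -1]]

The transpose sends entry (i,j) to (j,i); rows become columns.
Row 0 of A: [0, -3, -3] -> column 0 of A^T.
Row 1 of A: [0, 3, -1] -> column 1 of A^T.
A^T = [[0, 0], [-3, 3], [-3, -1]]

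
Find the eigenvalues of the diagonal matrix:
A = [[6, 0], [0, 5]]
λ₁ = 6, λ₂ = 5

The characteristic polynomial of A is det(A - λI) = (6 - λ)(5 - λ) = 0.
The roots are λ = 6 and λ = 5, so the eigenvalues are the diagonal entries.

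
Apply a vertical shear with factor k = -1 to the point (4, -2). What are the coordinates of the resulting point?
(4, -6)

Shear matrix for vertical shear with factor k = -1:
[[1, 0], [-1, 1]]
Result: (4, -2) → (4, -6)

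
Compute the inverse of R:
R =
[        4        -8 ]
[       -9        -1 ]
det(R) = -76
R⁻¹ =
[     1/76     -2/19 ]
[    -9/76     -1/19 ]

For a 2×2 matrix R = [[a, b], [c, d]] with det(R) ≠ 0, R⁻¹ = (1/det(R)) * [[d, -b], [-c, a]].
det(R) = (4)*(-1) - (-8)*(-9) = -4 - 72 = -76.
R⁻¹ = (1/-76) * [[-1, 8], [9, 4]].
Dividing each entry by -76 and reducing:
R⁻¹ =
[     1/76     -2/19 ]
[    -9/76     -1/19 ]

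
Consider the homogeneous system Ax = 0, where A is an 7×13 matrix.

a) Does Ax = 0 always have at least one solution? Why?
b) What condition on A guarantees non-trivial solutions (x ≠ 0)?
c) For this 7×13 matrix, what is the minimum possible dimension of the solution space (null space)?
a) Yes, x = 0 is always a solution. b) When A has linearly dependent columns (rank < n). c) Minimum nullity = 6.

a) x = 0 satisfies A·0 = 0, so the zero vector is always a solution.
b) Non-trivial solutions exist iff the columns of A are linearly dependent, equivalently rank(A) < n (the number of columns).
c) By rank-nullity, rank(A) + nullity(A) = n = 13. Since A has only 7 rows, rank(A) ≤ 7, so nullity(A) ≥ 13 - 7 = 6.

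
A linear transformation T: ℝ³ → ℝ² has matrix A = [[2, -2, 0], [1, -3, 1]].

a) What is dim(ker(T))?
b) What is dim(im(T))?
dim(ker) = 1, dim(im) = 2

The two rows are not scalar multiples of one another (no single k satisfies row 2 = k × row 1), so they are linearly independent.
Thus rank(A) = 2.
dim(im(T)) = rank(A) = 2.
By the rank-nullity theorem applied to T: ℝ³ → ℝ², rank(A) + nullity(A) = 3 (the domain dimension), so dim(ker(T)) = 3 - 2 = 1.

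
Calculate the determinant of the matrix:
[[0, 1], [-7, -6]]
7

For a 2×2 matrix [[a, b], [c, d]], det = ad - bc
det = (0)(-6) - (1)(-7) = 0 - -7 = 7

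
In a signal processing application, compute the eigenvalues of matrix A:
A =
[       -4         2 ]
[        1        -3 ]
λ = -5, -2

Solve det(A - λI) = 0. For a 2×2 matrix the characteristic equation is λ² - (trace)λ + det = 0.
trace(A) = a + d = -4 - 3 = -7.
det(A) = a*d - b*c = (-4)*(-3) - (2)*(1) = 12 - 2 = 10.
Characteristic equation: λ² - (-7)λ + (10) = 0.
Discriminant = (-7)² - 4*(10) = 49 - 40 = 9.
λ = (-7 ± √9) / 2 = (-7 ± 3) / 2 = -5, -2.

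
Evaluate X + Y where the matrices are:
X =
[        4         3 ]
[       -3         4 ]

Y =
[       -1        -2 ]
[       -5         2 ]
X + Y =
[        3         1 ]
[       -8         6 ]

Matrix addition is elementwise: (X+Y)[i][j] = X[i][j] + Y[i][j].
  (X+Y)[0][0] = (4) + (-1) = 3
  (X+Y)[0][1] = (3) + (-2) = 1
  (X+Y)[1][0] = (-3) + (-5) = -8
  (X+Y)[1][1] = (4) + (2) = 6
X + Y =
[        3         1 ]
[       -8         6 ]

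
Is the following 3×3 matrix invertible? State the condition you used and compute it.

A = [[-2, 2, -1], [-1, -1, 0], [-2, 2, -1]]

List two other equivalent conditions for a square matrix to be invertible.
No, not invertible; det(A) = 0 (two rows are equal, so the rows are linearly dependent). Equivalent conditions (failing for this A): rank(A) < 3; Ax = 0 has non-trivial solutions; 0 is an eigenvalue; the columns are linearly dependent.

To check invertibility, compute det(A).
In this matrix, row 0 and the last row are identical, so one row is a scalar multiple of another and the rows are linearly dependent.
A matrix with linearly dependent rows has det = 0 and is not invertible.
Equivalent failed conditions:
- rank(A) < 3.
- Ax = 0 has non-trivial solutions.
- 0 is an eigenvalue.
- The columns are linearly dependent.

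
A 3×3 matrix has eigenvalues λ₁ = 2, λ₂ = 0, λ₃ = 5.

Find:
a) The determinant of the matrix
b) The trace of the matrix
det = 0, trace = 7

Two standard eigenvalue identities:
- det(A) equals the product of the eigenvalues (counted with multiplicity).
- trace(A) equals the sum of the eigenvalues.
det(A) = (2)*(0)*(5) = 0.
trace(A) = 2 + 0 + 5 = 7.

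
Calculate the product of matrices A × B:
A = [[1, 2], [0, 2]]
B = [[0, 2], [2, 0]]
[[4, 2], [4, 0]]

Matrix multiplication:
C[0][0] = 1×0 + 2×2 = 4
C[0][1] = 1×2 + 2×0 = 2
C[1][0] = 0×0 + 2×2 = 4
C[1][1] = 0×2 + 2×0 = 0
Result: [[4, 2], [4, 0]]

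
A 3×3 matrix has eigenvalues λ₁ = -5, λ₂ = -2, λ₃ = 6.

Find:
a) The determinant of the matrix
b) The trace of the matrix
det = 60, trace = -1

Two standard eigenvalue identities:
- det(A) equals the product of the eigenvalues (counted with multiplicity).
- trace(A) equals the sum of the eigenvalues.
det(A) = (-5)*(-2)*(6) = 60.
trace(A) = -5 - 2 + 6 = -1.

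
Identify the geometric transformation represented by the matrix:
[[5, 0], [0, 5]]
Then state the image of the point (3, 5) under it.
uniform scaling by factor 5; image of (3, 5) is (15, 25)

This is a diagonal matrix with equal entries 5, so it scales both axes by the same factor 5.
The matrix [[5, 0], [0, 5]] represents: uniform scaling by factor 5.
Applying it to (3, 5): [5·3 + 0·5, 0·3 + 5·5] = (15, 25).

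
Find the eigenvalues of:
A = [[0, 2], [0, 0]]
λ = 0, 0

Solve det(A - λI) = 0. For a 2×2 matrix this is λ² - (trace)λ + det = 0.
trace(A) = 0 + 0 = 0.
det(A) = (0)*(0) - (2)*(0) = 0 - 0 = 0.
Characteristic equation: λ² - (0)λ + (0) = 0.
Discriminant: (0)² - 4*(0) = 0 - 0 = 0.
Roots: λ = (0 ± √0) / 2 = 0, 0.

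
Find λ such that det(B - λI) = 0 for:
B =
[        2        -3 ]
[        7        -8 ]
λ = -5, -1

Solve det(B - λI) = 0. For a 2×2 matrix the characteristic equation is λ² - (trace)λ + det = 0.
trace(B) = a + d = 2 - 8 = -6.
det(B) = a*d - b*c = (2)*(-8) - (-3)*(7) = -16 + 21 = 5.
Characteristic equation: λ² - (-6)λ + (5) = 0.
Discriminant = (-6)² - 4*(5) = 36 - 20 = 16.
λ = (-6 ± √16) / 2 = (-6 ± 4) / 2 = -5, -1.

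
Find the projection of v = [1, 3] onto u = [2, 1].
[2, 1]

The projection of v onto u is proj_u(v) = ((v·u) / (u·u)) · u.
v·u = (1)*(2) + (3)*(1) = 5.
u·u = (2)*(2) + (1)*(1) = 5.
coefficient = 5 / 5 = 1.
proj_u(v) = 1 · [2, 1] = [2, 1].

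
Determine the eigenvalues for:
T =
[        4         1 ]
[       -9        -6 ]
λ = -5, 3

Solve det(T - λI) = 0. For a 2×2 matrix the characteristic equation is λ² - (trace)λ + det = 0.
trace(T) = a + d = 4 - 6 = -2.
det(T) = a*d - b*c = (4)*(-6) - (1)*(-9) = -24 + 9 = -15.
Characteristic equation: λ² - (-2)λ + (-15) = 0.
Discriminant = (-2)² - 4*(-15) = 4 + 60 = 64.
λ = (-2 ± √64) / 2 = (-2 ± 8) / 2 = -5, 3.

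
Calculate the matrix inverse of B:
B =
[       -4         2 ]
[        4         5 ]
det(B) = -28
B⁻¹ =
[    -5/28      1/14 ]
[      1/7       1/7 ]

For a 2×2 matrix B = [[a, b], [c, d]] with det(B) ≠ 0, B⁻¹ = (1/det(B)) * [[d, -b], [-c, a]].
det(B) = (-4)*(5) - (2)*(4) = -20 - 8 = -28.
B⁻¹ = (1/-28) * [[5, -2], [-4, -4]].
Dividing each entry by -28 and reducing:
B⁻¹ =
[    -5/28      1/14 ]
[      1/7       1/7 ]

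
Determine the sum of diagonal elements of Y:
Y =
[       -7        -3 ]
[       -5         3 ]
tr(Y) = -7 + 3 = -4

The trace of a square matrix is the sum of its diagonal entries.
Diagonal entries of Y: Y[0][0] = -7, Y[1][1] = 3.
tr(Y) = -7 + 3 = -4.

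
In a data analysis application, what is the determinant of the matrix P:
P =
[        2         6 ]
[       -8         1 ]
det(P) = 50

For a 2×2 matrix [[a, b], [c, d]], det = a*d - b*c.
det(P) = (2)*(1) - (6)*(-8) = 2 + 48 = 50.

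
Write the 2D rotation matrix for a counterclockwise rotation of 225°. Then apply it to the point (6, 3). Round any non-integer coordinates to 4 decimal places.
R = [[-√2/2, √2/2], [-√2/2, -√2/2]]; R·(6, 3) = (-2.1213, -6.3640)

Rotation matrix formula: R(θ) = [[cos θ, -sin θ], [sin θ, cos θ]]
For θ = 225°:
cos(225°) = -√2/2
sin(225°) = -√2/2
R = [[-√2/2, √2/2], [-√2/2, -√2/2]]
Apply to (6, 3): [-√2/2·6 + (√2/2)·3, -√2/2·6 + -√2/2·3] = (-2.1213, -6.3640)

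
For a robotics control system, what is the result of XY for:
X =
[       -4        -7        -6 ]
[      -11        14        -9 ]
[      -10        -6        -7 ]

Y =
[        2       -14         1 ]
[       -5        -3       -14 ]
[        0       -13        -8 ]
XY =
[       27       155       142 ]
[      -92       229      -135 ]
[       10       249       130 ]

Matrix multiplication: (XY)[i][j] = sum over k of X[i][k] * Y[k][j].
  (XY)[0][0] = (-4)*(2) + (-7)*(-5) + (-6)*(0) = 27
  (XY)[0][1] = (-4)*(-14) + (-7)*(-3) + (-6)*(-13) = 155
  (XY)[0][2] = (-4)*(1) + (-7)*(-14) + (-6)*(-8) = 142
  (XY)[1][0] = (-11)*(2) + (14)*(-5) + (-9)*(0) = -92
  (XY)[1][1] = (-11)*(-14) + (14)*(-3) + (-9)*(-13) = 229
  (XY)[1][2] = (-11)*(1) + (14)*(-14) + (-9)*(-8) = -135
  (XY)[2][0] = (-10)*(2) + (-6)*(-5) + (-7)*(0) = 10
  (XY)[2][1] = (-10)*(-14) + (-6)*(-3) + (-7)*(-13) = 249
  (XY)[2][2] = (-10)*(1) + (-6)*(-14) + (-7)*(-8) = 130
XY =
[       27       155       142 ]
[      -92       229      -135 ]
[       10       249       130 ]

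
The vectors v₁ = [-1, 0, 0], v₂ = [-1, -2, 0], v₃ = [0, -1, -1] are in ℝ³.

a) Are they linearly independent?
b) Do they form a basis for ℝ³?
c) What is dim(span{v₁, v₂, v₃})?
Yes independent, yes basis, dim = 3

Stack v₁, v₂, v₃ as rows of a 3×3 matrix.
[[-1, 0, 0]; [-1, -2, 0]; [0, -1, -1]] is already lower triangular with nonzero diagonal entries (-1, -2, -1), so its determinant is the product of the diagonal entries, det = (-1)·(-2)·(-1) = -2 ≠ 0, and the rows are linearly independent.
Three linearly independent vectors in ℝ³ form a basis for ℝ³, so dim(span{v₁,v₂,v₃}) = 3.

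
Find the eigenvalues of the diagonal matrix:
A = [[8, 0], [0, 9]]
λ₁ = 8, λ₂ = 9

The characteristic polynomial of A is det(A - λI) = (8 - λ)(9 - λ) = 0.
The roots are λ = 8 and λ = 9, so the eigenvalues are the diagonal entries.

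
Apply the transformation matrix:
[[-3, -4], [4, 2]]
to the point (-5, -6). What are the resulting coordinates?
(39, -32)

Matrix multiplication:
[[-3, -4], [4, 2]] × [-5, -6]ᵀ
= [-3×-5 + -4×-6, 4×-5 + 2×-6]ᵀ
= [39.0000, -32.0000]ᵀ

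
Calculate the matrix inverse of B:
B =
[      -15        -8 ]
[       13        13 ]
det(B) = -91
B⁻¹ =
[     -1/7     -8/91 ]
[      1/7     15/91 ]

For a 2×2 matrix B = [[a, b], [c, d]] with det(B) ≠ 0, B⁻¹ = (1/det(B)) * [[d, -b], [-c, a]].
det(B) = (-15)*(13) - (-8)*(13) = -195 + 104 = -91.
B⁻¹ = (1/-91) * [[13, 8], [-13, -15]].
Dividing each entry by -91 and reducing:
B⁻¹ =
[     -1/7     -8/91 ]
[      1/7     15/91 ]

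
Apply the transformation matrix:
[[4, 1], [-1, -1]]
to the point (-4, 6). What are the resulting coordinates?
(-10, -2)

Matrix multiplication:
[[4, 1], [-1, -1]] × [-4, 6]ᵀ
= [4×-4 + 1×6, -1×-4 + -1×6]ᵀ
= [-10.0000, -2.0000]ᵀ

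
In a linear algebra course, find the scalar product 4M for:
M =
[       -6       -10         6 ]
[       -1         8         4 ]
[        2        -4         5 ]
4M =
[      -24       -40        24 ]
[       -4        32        16 ]
[        8       -16        20 ]

Scalar multiplication is elementwise: (4M)[i][j] = 4 * M[i][j].
  (4M)[0][0] = 4 * (-6) = -24
  (4M)[0][1] = 4 * (-10) = -40
  (4M)[0][2] = 4 * (6) = 24
  (4M)[1][0] = 4 * (-1) = -4
  (4M)[1][1] = 4 * (8) = 32
  (4M)[1][2] = 4 * (4) = 16
  (4M)[2][0] = 4 * (2) = 8
  (4M)[2][1] = 4 * (-4) = -16
  (4M)[2][2] = 4 * (5) = 20
4M =
[      -24       -40        24 ]
[       -4        32        16 ]
[        8       -16        20 ]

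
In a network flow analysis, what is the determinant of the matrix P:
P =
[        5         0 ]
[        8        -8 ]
det(P) = -40

For a 2×2 matrix [[a, b], [c, d]], det = a*d - b*c.
det(P) = (5)*(-8) - (0)*(8) = -40 - 0 = -40.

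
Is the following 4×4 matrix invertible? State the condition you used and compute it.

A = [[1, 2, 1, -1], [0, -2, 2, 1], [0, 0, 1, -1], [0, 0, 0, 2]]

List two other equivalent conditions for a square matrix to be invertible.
Yes, invertible; det(A) = -4 ≠ 0. Equivalent conditions: rank(A) = 4; Ax = 0 has only the trivial solution; 0 is not an eigenvalue; the columns of A are linearly independent.

To check invertibility, compute det(A).
The given matrix is triangular, so det(A) equals the product of its diagonal entries = -4 ≠ 0.
Since det(A) ≠ 0, A is invertible.
Equivalent conditions for a square matrix A to be invertible:
- rank(A) = 4 (full rank).
- The homogeneous system Ax = 0 has only the trivial solution x = 0.
- 0 is not an eigenvalue of A.
- The columns (equivalently rows) of A are linearly independent.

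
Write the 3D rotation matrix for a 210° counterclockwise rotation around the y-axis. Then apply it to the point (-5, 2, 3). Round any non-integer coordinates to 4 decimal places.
R = [[-√3/2, 0, -1/2], [0, 1, 0], [1/2, 0, -√3/2]]; R·(-5, 2, 3) = (2.8301, 2.0000, -5.0981)

Rotation matrix for 210° around y-axis:
cos(210°) = -√3/2, sin(210°) = -1/2
R = [[-√3/2, 0, -1/2], [0, 1, 0], [1/2, 0, -√3/2]]
Apply to (-5, 2, 3): R·[-5, 2, 3]ᵀ = (2.8301, 2.0000, -5.0981)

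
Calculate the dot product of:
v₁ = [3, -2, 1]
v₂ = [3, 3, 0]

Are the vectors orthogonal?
3, No

The dot product is the sum of products of corresponding components.
v₁·v₂ = (3)*(3) + (-2)*(3) + (1)*(0) = 9 - 6 + 0 = 3.
Two vectors are orthogonal iff their dot product is 0; here the dot product is 3, so the vectors are not orthogonal.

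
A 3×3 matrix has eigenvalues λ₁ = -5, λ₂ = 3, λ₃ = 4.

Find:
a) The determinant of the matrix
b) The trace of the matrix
det = -60, trace = 2

Two standard eigenvalue identities:
- det(A) equals the product of the eigenvalues (counted with multiplicity).
- trace(A) equals the sum of the eigenvalues.
det(A) = (-5)*(3)*(4) = -60.
trace(A) = -5 + 3 + 4 = 2.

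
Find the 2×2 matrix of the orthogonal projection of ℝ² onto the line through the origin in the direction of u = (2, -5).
[[4/29, -10/29], [-10/29, 25/29]]

The orthogonal projection onto the line spanned by a nonzero vector u = (a, b) has matrix P = (u uᵀ) / (uᵀ u) = (1/(a² + b²)) · [[a², ab], [ab, b²]].
Here u = (2, -5), so a² + b² = 4 + 25 = 29.
P = (1/29) · [[4, -10], [-10, 25]] = [[4/29, -10/29], [-10/29, 25/29]].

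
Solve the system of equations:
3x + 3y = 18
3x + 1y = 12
x = 3, y = 3

Use elimination (row reduction):
Equation 1: 3x + 3y = 18.
Equation 2: 3x + 1y = 12.
Multiply Eq1 by 3 and Eq2 by 3: 9x + 9y = 54;  9x + 3y = 36.
Subtract: (-6)y = -18, so y = 3.
Back-substitute into Eq1: 3x + 3*(3) = 18, so x = 3.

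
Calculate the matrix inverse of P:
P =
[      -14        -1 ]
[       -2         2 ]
det(P) = -30
P⁻¹ =
[    -1/15     -1/30 ]
[    -1/15      7/15 ]

For a 2×2 matrix P = [[a, b], [c, d]] with det(P) ≠ 0, P⁻¹ = (1/det(P)) * [[d, -b], [-c, a]].
det(P) = (-14)*(2) - (-1)*(-2) = -28 - 2 = -30.
P⁻¹ = (1/-30) * [[2, 1], [2, -14]].
Dividing each entry by -30 and reducing:
P⁻¹ =
[    -1/15     -1/30 ]
[    -1/15      7/15 ]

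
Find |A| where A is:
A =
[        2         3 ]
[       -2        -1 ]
det(A) = 4

For a 2×2 matrix [[a, b], [c, d]], det = a*d - b*c.
det(A) = (2)*(-1) - (3)*(-2) = -2 + 6 = 4.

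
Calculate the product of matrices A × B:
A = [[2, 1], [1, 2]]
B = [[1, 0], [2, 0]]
[[4, 0], [5, 0]]

Matrix multiplication:
C[0][0] = 2×1 + 1×2 = 4
C[0][1] = 2×0 + 1×0 = 0
C[1][0] = 1×1 + 2×2 = 5
C[1][1] = 1×0 + 2×0 = 0
Result: [[4, 0], [5, 0]]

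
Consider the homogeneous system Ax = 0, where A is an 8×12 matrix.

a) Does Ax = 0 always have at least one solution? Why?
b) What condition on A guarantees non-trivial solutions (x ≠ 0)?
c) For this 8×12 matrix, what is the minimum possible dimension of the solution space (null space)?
a) Yes, x = 0 is always a solution. b) When A has linearly dependent columns (rank < n). c) Minimum nullity = 4.

a) x = 0 satisfies A·0 = 0, so the zero vector is always a solution.
b) Non-trivial solutions exist iff the columns of A are linearly dependent, equivalently rank(A) < n (the number of columns).
c) By rank-nullity, rank(A) + nullity(A) = n = 12. Since A has only 8 rows, rank(A) ≤ 8, so nullity(A) ≥ 12 - 8 = 4.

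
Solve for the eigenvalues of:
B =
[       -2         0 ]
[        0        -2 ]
λ = -2, -2

Solve det(B - λI) = 0. For a 2×2 matrix the characteristic equation is λ² - (trace)λ + det = 0.
trace(B) = a + d = -2 - 2 = -4.
det(B) = a*d - b*c = (-2)*(-2) - (0)*(0) = 4 - 0 = 4.
Characteristic equation: λ² - (-4)λ + (4) = 0.
Discriminant = (-4)² - 4*(4) = 16 - 16 = 0.
λ = (-4 ± √0) / 2 = (-4 ± 0) / 2 = -2, -2.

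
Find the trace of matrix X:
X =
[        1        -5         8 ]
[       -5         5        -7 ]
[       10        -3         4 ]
tr(X) = 1 + 5 + 4 = 10

The trace of a square matrix is the sum of its diagonal entries.
Diagonal entries of X: X[0][0] = 1, X[1][1] = 5, X[2][2] = 4.
tr(X) = 1 + 5 + 4 = 10.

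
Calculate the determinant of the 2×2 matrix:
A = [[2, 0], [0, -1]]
-2

For A = [[a, b], [c, d]], det(A) = a*d - b*c.
det(A) = (2)*(-1) - (0)*(0) = -2 - 0 = -2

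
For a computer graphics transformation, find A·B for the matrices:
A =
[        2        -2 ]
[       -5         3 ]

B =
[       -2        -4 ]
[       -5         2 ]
AB =
[        6       -12 ]
[       -5        26 ]

Matrix multiplication: (AB)[i][j] = sum over k of A[i][k] * B[k][j].
  (AB)[0][0] = (2)*(-2) + (-2)*(-5) = 6
  (AB)[0][1] = (2)*(-4) + (-2)*(2) = -12
  (AB)[1][0] = (-5)*(-2) + (3)*(-5) = -5
  (AB)[1][1] = (-5)*(-4) + (3)*(2) = 26
AB =
[        6       -12 ]
[       -5        26 ]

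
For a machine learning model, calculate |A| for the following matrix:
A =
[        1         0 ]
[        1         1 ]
det(A) = 1

For a 2×2 matrix [[a, b], [c, d]], det = a*d - b*c.
det(A) = (1)*(1) - (0)*(1) = 1 - 0 = 1.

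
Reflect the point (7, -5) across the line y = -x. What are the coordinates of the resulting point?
(5, -7)

Reflection across line y = -x: (7, -5) → (5, -7)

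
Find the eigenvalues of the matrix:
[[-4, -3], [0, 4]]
λ = -4 and λ = 4

Characteristic equation: det(A - λI) = 0
λ² - (trace)λ + (det) = 0
λ² - (0)λ + (-16) = 0
λ² - 0λ - 16 = 0
Solving: λ = -4, 4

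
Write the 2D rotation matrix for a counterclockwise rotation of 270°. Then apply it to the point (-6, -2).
R = [[0, 1], [-1, 0]]; R·(-6, -2) = (-2, 6)

Rotation matrix formula: R(θ) = [[cos θ, -sin θ], [sin θ, cos θ]]
For θ = 270°:
cos(270°) = 0
sin(270°) = -1
R = [[0, 1], [-1, 0]]
Apply to (-6, -2): [0·-6 + (1)·-2, -1·-6 + 0·-2] = (-2, 6)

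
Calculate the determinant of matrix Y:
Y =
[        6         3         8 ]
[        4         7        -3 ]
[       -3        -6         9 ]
det(Y) = 165

Expand along row 0 (cofactor expansion): det(Y) = a*(e*i - f*h) - b*(d*i - f*g) + c*(d*h - e*g), where the 3×3 is [[a, b, c], [d, e, f], [g, h, i]].
Minor M_00 = (7)*(9) - (-3)*(-6) = 63 - 18 = 45.
Minor M_01 = (4)*(9) - (-3)*(-3) = 36 - 9 = 27.
Minor M_02 = (4)*(-6) - (7)*(-3) = -24 + 21 = -3.
det(Y) = (6)*(45) - (3)*(27) + (8)*(-3) = 270 - 81 - 24 = 165.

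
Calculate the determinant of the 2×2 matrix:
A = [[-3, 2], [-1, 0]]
2

For A = [[a, b], [c, d]], det(A) = a*d - b*c.
det(A) = (-3)*(0) - (2)*(-1) = 0 - -2 = 2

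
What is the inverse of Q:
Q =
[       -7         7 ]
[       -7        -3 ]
det(Q) = 70
Q⁻¹ =
[    -3/70     -1/10 ]
[     1/10     -1/10 ]

For a 2×2 matrix Q = [[a, b], [c, d]] with det(Q) ≠ 0, Q⁻¹ = (1/det(Q)) * [[d, -b], [-c, a]].
det(Q) = (-7)*(-3) - (7)*(-7) = 21 + 49 = 70.
Q⁻¹ = (1/70) * [[-3, -7], [7, -7]].
Dividing each entry by 70 and reducing:
Q⁻¹ =
[    -3/70     -1/10 ]
[     1/10     -1/10 ]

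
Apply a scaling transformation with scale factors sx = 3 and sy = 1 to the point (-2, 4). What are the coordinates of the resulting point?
(-6, 4)

Scaling matrix:
[[3, 0], [0, 1]]
Result: (-2 × 3, 4 × 1) = (-6, 4)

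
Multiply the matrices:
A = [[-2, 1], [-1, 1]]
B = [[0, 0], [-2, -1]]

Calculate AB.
[[-2, -1], [-2, -1]]

Each entry (i,j) of AB = sum over k of A[i][k]*B[k][j].
(AB)[0][0] = (-2)*(0) + (1)*(-2) = -2
(AB)[0][1] = (-2)*(0) + (1)*(-1) = -1
(AB)[1][0] = (-1)*(0) + (1)*(-2) = -2
(AB)[1][1] = (-1)*(0) + (1)*(-1) = -1
AB = [[-2, -1], [-2, -1]]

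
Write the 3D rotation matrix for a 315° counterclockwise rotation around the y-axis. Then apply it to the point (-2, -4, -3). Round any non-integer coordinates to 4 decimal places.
R = [[√2/2, 0, -√2/2], [0, 1, 0], [√2/2, 0, √2/2]]; R·(-2, -4, -3) = (0.7071, -4.0000, -3.5355)

Rotation matrix for 315° around y-axis:
cos(315°) = √2/2, sin(315°) = -√2/2
R = [[√2/2, 0, -√2/2], [0, 1, 0], [√2/2, 0, √2/2]]
Apply to (-2, -4, -3): R·[-2, -4, -3]ᵀ = (0.7071, -4.0000, -3.5355)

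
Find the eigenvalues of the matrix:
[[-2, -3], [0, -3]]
λ = -3 and λ = -2

Characteristic equation: det(A - λI) = 0
λ² - (trace)λ + (det) = 0
λ² - (-5)λ + (6) = 0
λ² + 5λ + 6 = 0
Solving: λ = -3, -2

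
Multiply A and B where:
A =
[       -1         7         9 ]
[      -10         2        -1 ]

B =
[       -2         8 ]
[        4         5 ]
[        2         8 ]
AB =
[       48        99 ]
[       26       -78 ]

Matrix multiplication: (AB)[i][j] = sum over k of A[i][k] * B[k][j].
  (AB)[0][0] = (-1)*(-2) + (7)*(4) + (9)*(2) = 48
  (AB)[0][1] = (-1)*(8) + (7)*(5) + (9)*(8) = 99
  (AB)[1][0] = (-10)*(-2) + (2)*(4) + (-1)*(2) = 26
  (AB)[1][1] = (-10)*(8) + (2)*(5) + (-1)*(8) = -78
AB =
[       48        99 ]
[       26       -78 ]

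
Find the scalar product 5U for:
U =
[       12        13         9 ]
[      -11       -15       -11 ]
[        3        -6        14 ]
5U =
[       60        65        45 ]
[      -55       -75       -55 ]
[       15       -30        70 ]

Scalar multiplication is elementwise: (5U)[i][j] = 5 * U[i][j].
  (5U)[0][0] = 5 * (12) = 60
  (5U)[0][1] = 5 * (13) = 65
  (5U)[0][2] = 5 * (9) = 45
  (5U)[1][0] = 5 * (-11) = -55
  (5U)[1][1] = 5 * (-15) = -75
  (5U)[1][2] = 5 * (-11) = -55
  (5U)[2][0] = 5 * (3) = 15
  (5U)[2][1] = 5 * (-6) = -30
  (5U)[2][2] = 5 * (14) = 70
5U =
[       60        65        45 ]
[      -55       -75       -55 ]
[       15       -30        70 ]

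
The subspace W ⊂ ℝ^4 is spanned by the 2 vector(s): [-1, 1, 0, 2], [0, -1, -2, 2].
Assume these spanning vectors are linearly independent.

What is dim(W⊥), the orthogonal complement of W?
dim(W⊥) = 2

For any subspace W of ℝ^n, dim(W) + dim(W⊥) = n (the whole-space dimension).
Here the given 2 vectors are linearly independent, so dim(W) = 2.
Thus dim(W⊥) = n - dim(W) = 4 - 2 = 2.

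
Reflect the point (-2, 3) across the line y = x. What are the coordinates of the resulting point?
(3, -2)

Reflection across line y = x: (-2, 3) → (3, -2)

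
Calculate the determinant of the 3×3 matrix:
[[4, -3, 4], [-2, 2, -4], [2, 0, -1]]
6

Expansion along first row:
det = 4·det([[2,-4],[0,-1]]) - -3·det([[-2,-4],[2,-1]]) + 4·det([[-2,2],[2,0]])
    = 4·(2·-1 - -4·0) - -3·(-2·-1 - -4·2) + 4·(-2·0 - 2·2)
    = 4·-2 - -3·10 + 4·-4
    = -8 + 30 + -16 = 6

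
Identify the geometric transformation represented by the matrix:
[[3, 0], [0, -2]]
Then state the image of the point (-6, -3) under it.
non-uniform scaling by (3, -2); image of (-6, -3) is (-18, 6)

This is diagonal with distinct entries, so it scales the x-axis by 3 and the y-axis by -2.
The matrix [[3, 0], [0, -2]] represents: non-uniform scaling by (3, -2).
Applying it to (-6, -3): [3·-6 + 0·-3, 0·-6 + -2·-3] = (-18, 6).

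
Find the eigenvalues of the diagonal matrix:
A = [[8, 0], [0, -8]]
λ₁ = 8, λ₂ = -8

The characteristic polynomial of A is det(A - λI) = (8 - λ)(-8 - λ) = 0.
The roots are λ = 8 and λ = -8, so the eigenvalues are the diagonal entries.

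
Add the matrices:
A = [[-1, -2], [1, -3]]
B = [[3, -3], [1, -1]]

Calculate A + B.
[[2, -5], [2, -4]]

Add corresponding elements:
(-1)+(3)=2
(-2)+(-3)=-5
(1)+(1)=2
(-3)+(-1)=-4
A + B = [[2, -5], [2, -4]]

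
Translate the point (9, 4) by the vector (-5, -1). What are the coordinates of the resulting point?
(4, 3)

Translation by (-5, -1):
x' = 9 + -5 = 4
y' = 4 + -1 = 3
Homogeneous matrix: [[1, 0, -5], [0, 1, -1], [0, 0, 1]]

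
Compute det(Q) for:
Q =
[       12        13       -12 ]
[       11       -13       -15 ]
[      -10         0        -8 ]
det(Q) = 5902

Expand along row 0 (cofactor expansion): det(Q) = a*(e*i - f*h) - b*(d*i - f*g) + c*(d*h - e*g), where the 3×3 is [[a, b, c], [d, e, f], [g, h, i]].
Minor M_00 = (-13)*(-8) - (-15)*(0) = 104 - 0 = 104.
Minor M_01 = (11)*(-8) - (-15)*(-10) = -88 - 150 = -238.
Minor M_02 = (11)*(0) - (-13)*(-10) = 0 - 130 = -130.
det(Q) = (12)*(104) - (13)*(-238) + (-12)*(-130) = 1248 + 3094 + 1560 = 5902.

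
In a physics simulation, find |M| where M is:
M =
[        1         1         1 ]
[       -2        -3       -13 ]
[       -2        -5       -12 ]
det(M) = -23

Expand along row 0 (cofactor expansion): det(M) = a*(e*i - f*h) - b*(d*i - f*g) + c*(d*h - e*g), where the 3×3 is [[a, b, c], [d, e, f], [g, h, i]].
Minor M_00 = (-3)*(-12) - (-13)*(-5) = 36 - 65 = -29.
Minor M_01 = (-2)*(-12) - (-13)*(-2) = 24 - 26 = -2.
Minor M_02 = (-2)*(-5) - (-3)*(-2) = 10 - 6 = 4.
det(M) = (1)*(-29) - (1)*(-2) + (1)*(4) = -29 + 2 + 4 = -23.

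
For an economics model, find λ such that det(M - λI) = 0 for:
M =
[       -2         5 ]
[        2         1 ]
λ = -4, 3

Solve det(M - λI) = 0. For a 2×2 matrix the characteristic equation is λ² - (trace)λ + det = 0.
trace(M) = a + d = -2 + 1 = -1.
det(M) = a*d - b*c = (-2)*(1) - (5)*(2) = -2 - 10 = -12.
Characteristic equation: λ² - (-1)λ + (-12) = 0.
Discriminant = (-1)² - 4*(-12) = 1 + 48 = 49.
λ = (-1 ± √49) / 2 = (-1 ± 7) / 2 = -4, 3.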